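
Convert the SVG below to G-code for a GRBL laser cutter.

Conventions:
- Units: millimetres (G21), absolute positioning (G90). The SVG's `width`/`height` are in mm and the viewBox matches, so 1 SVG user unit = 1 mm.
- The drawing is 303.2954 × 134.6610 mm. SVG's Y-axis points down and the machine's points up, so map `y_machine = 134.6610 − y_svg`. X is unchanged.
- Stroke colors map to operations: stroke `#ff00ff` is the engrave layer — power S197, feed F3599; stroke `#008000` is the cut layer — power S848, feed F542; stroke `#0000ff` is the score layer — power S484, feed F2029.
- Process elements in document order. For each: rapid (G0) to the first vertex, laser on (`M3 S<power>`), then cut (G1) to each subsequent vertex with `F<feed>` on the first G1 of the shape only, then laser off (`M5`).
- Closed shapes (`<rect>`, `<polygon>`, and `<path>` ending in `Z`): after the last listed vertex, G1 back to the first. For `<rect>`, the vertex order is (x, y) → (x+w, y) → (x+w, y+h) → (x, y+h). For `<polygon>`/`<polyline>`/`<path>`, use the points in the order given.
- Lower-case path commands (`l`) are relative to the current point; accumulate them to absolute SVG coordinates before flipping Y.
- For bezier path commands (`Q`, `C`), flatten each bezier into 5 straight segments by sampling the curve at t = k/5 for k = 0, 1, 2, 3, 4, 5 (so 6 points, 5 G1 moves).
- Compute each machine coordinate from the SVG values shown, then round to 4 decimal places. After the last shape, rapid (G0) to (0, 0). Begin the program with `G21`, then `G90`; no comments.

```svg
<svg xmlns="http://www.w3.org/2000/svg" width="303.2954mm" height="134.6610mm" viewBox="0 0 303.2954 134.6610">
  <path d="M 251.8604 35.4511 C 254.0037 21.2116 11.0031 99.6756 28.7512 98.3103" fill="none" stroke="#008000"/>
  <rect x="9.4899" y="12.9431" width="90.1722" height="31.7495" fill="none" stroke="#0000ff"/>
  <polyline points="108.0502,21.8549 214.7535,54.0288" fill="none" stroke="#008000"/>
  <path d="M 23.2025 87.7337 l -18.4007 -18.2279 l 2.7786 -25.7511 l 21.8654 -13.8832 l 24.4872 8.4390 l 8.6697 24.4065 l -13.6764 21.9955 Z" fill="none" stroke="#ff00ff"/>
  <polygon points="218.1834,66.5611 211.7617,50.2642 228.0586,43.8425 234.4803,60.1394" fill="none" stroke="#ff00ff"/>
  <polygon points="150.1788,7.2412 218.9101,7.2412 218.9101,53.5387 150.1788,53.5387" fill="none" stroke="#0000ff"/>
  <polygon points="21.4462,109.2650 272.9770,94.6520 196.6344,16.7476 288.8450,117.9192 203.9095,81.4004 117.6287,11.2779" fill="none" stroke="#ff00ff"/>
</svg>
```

viewBox `0 0 303.2954 134.6610` with mm width/height → 1 unit = 1 mm. Flip: y_m = 134.6610 − y_svg.

**Shape 1** — `<path>` cubic bezier, stroke `#008000` → cut (S848, F542). Control points (SVG): P0=(251.8604,35.4511), P1=(254.0037,21.2116), P2=(11.0031,99.6756), P3=(28.7512,98.3103); sampled at t=k/5. Machine vertices: (251.8604,99.2099) → (227.7763,98.0094) → (169.1404,82.8417) → (100.2357,61.9883) → (45.3450,43.7308) → (28.7512,36.3507). Open path.

**Shape 2** — `<rect>` rectangle, stroke `#0000ff` → score (S484, F2029). Machine vertices: (9.4899,121.7179) → (99.6621,121.7179) → (99.6621,89.9684) → (9.4899,89.9684) → (9.4899,121.7179). Closed: final G1 returns to the first vertex.

**Shape 3** — `<polyline>` line segment, stroke `#008000` → cut (S848, F542). Machine vertices: (108.0502,112.8061) → (214.7535,80.6322). Open path.

**Shape 4** — `<path>` regular polygon, stroke `#ff00ff` → engrave (S197, F3599). Machine vertices: (23.2025,46.9273) → (4.8018,65.1552) → (7.5804,90.9063) → (29.4458,104.7895) → (53.9330,96.3505) → (62.6027,71.9440) → (48.9263,49.9485) → (23.2025,46.9273). Closed: final G1 returns to the first vertex.

**Shape 5** — `<polygon>` regular polygon, stroke `#ff00ff` → engrave (S197, F3599). Machine vertices: (218.1834,68.0999) → (211.7617,84.3968) → (228.0586,90.8185) → (234.4803,74.5216) → (218.1834,68.0999). Closed: final G1 returns to the first vertex.

**Shape 6** — `<polygon>` rectangle, stroke `#0000ff` → score (S484, F2029). Machine vertices: (150.1788,127.4198) → (218.9101,127.4198) → (218.9101,81.1223) → (150.1788,81.1223) → (150.1788,127.4198). Closed: final G1 returns to the first vertex.

**Shape 7** — `<polygon>` closed polygon, stroke `#ff00ff` → engrave (S197, F3599). Machine vertices: (21.4462,25.3960) → (272.9770,40.0090) → (196.6344,117.9134) → (288.8450,16.7418) → (203.9095,53.2606) → (117.6287,123.3831) → (21.4462,25.3960). Closed: final G1 returns to the first vertex.

G21
G90
G0 X251.8604 Y99.2099
M3 S848
G1 X227.7763 Y98.0094 F542
G1 X169.1404 Y82.8417
G1 X100.2357 Y61.9883
G1 X45.3450 Y43.7308
G1 X28.7512 Y36.3507
M5
G0 X9.4899 Y121.7179
M3 S484
G1 X99.6621 Y121.7179 F2029
G1 X99.6621 Y89.9684
G1 X9.4899 Y89.9684
G1 X9.4899 Y121.7179
M5
G0 X108.0502 Y112.8061
M3 S848
G1 X214.7535 Y80.6322 F542
M5
G0 X23.2025 Y46.9273
M3 S197
G1 X4.8018 Y65.1552 F3599
G1 X7.5804 Y90.9063
G1 X29.4458 Y104.7895
G1 X53.9330 Y96.3505
G1 X62.6027 Y71.9440
G1 X48.9263 Y49.9485
G1 X23.2025 Y46.9273
M5
G0 X218.1834 Y68.0999
M3 S197
G1 X211.7617 Y84.3968 F3599
G1 X228.0586 Y90.8185
G1 X234.4803 Y74.5216
G1 X218.1834 Y68.0999
M5
G0 X150.1788 Y127.4198
M3 S484
G1 X218.9101 Y127.4198 F2029
G1 X218.9101 Y81.1223
G1 X150.1788 Y81.1223
G1 X150.1788 Y127.4198
M5
G0 X21.4462 Y25.3960
M3 S197
G1 X272.9770 Y40.0090 F3599
G1 X196.6344 Y117.9134
G1 X288.8450 Y16.7418
G1 X203.9095 Y53.2606
G1 X117.6287 Y123.3831
G1 X21.4462 Y25.3960
M5
G0 X0.0000 Y0.0000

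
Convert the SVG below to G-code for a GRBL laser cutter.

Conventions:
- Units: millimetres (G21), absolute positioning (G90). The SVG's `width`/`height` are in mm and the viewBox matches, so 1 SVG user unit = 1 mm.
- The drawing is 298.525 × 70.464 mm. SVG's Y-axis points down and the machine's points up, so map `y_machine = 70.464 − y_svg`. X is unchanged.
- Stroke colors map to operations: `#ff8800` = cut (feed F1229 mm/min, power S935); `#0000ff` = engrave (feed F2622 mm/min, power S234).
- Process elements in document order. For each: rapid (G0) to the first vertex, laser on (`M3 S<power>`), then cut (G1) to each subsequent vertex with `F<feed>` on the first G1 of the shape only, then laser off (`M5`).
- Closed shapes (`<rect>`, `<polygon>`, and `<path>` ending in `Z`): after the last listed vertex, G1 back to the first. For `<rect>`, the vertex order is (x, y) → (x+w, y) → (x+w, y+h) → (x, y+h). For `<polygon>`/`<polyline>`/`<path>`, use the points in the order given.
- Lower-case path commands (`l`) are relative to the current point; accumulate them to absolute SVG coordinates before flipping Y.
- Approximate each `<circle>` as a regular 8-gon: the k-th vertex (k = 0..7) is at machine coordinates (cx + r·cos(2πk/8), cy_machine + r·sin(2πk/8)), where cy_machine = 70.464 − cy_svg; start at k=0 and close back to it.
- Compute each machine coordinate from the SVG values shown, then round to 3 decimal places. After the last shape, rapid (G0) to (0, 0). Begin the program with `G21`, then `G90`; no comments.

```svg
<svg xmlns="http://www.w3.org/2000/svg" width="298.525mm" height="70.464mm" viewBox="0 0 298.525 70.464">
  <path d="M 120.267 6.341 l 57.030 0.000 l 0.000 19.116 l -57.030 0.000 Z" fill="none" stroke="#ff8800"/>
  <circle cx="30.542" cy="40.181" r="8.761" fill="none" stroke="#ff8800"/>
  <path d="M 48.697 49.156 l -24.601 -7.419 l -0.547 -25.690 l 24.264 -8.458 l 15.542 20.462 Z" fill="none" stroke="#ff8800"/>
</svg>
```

G21
G90
G0 X120.267 Y64.123
M3 S935
G1 X177.297 Y64.123 F1229
G1 X177.297 Y45.007
G1 X120.267 Y45.007
G1 X120.267 Y64.123
M5
G0 X39.303 Y30.283
M3 S935
G1 X36.737 Y36.478 F1229
G1 X30.542 Y39.044
G1 X24.347 Y36.478
G1 X21.781 Y30.283
G1 X24.347 Y24.088
G1 X30.542 Y21.522
G1 X36.737 Y24.088
G1 X39.303 Y30.283
M5
G0 X48.697 Y21.308
M3 S935
G1 X24.096 Y28.727 F1229
G1 X23.549 Y54.417
G1 X47.813 Y62.875
G1 X63.355 Y42.413
G1 X48.697 Y21.308
M5
G0 X0.000 Y0.000

Since the viewBox matches the mm dimensions, user units are millimetres directly. The only transform is the Y-flip y_m = 70.464 − y_svg.

Shape 1 is a rectangle drawn with `<path>`. Its stroke #ff8800 means cut at S935, F1229. After flipping Y the toolpath is (120.267,64.123) → (177.297,64.123) → (177.297,45.007) → (120.267,45.007) → (120.267,64.123), returning to the start.

Shape 2 is a circle drawn with `<circle>`. Its stroke #ff8800 means cut at S935, F1229. After flipping Y the toolpath is (39.303,30.283) → (36.737,36.478) → (30.542,39.044) → (24.347,36.478) → (21.781,30.283) → (24.347,24.088) → (30.542,21.522) → (36.737,24.088) → (39.303,30.283), returning to the start.

Shape 3 is a regular polygon drawn with `<path>`. Its stroke #ff8800 means cut at S935, F1229. After flipping Y the toolpath is (48.697,21.308) → (24.096,28.727) → (23.549,54.417) → (47.813,62.875) → (63.355,42.413) → (48.697,21.308), returning to the start.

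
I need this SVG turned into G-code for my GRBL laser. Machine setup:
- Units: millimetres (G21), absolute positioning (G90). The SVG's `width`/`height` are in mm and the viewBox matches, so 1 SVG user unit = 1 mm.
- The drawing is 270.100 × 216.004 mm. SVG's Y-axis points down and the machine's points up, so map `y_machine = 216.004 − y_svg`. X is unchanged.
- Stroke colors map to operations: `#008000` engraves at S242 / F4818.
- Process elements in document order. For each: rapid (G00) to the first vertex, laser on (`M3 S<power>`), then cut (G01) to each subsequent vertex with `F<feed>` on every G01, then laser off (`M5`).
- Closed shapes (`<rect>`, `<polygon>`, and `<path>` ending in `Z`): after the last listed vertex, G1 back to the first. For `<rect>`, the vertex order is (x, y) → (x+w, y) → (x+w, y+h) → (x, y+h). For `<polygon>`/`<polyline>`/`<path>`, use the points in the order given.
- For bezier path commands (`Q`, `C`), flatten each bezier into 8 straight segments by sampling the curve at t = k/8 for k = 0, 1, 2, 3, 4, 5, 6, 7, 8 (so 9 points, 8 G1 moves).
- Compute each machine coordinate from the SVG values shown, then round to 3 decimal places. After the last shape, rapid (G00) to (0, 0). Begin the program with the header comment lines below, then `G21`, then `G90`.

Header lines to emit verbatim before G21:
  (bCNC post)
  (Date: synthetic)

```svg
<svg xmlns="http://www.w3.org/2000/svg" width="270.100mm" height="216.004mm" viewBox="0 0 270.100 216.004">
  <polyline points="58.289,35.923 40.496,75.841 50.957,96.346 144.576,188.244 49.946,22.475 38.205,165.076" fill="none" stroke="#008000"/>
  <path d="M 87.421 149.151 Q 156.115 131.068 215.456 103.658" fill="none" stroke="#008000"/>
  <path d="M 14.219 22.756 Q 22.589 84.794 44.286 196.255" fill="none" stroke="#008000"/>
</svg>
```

(bCNC post)
(Date: synthetic)
G21
G90
G00 X58.289 Y180.081
M3 S242
G01 X40.496 Y140.163 F4818
G01 X50.957 Y119.658 F4818
G01 X144.576 Y27.760 F4818
G01 X49.946 Y193.529 F4818
G01 X38.205 Y50.928 F4818
M5
G00 X87.421 Y66.853
M3 S242
G01 X104.448 Y71.519 F4818
G01 X121.183 Y76.477 F4818
G01 X137.626 Y81.727 F4818
G01 X153.777 Y87.268 F4818
G01 X169.635 Y93.100 F4818
G01 X185.201 Y99.224 F4818
G01 X200.475 Y105.639 F4818
G01 X215.456 Y112.346 F4818
M5
G00 X14.219 Y193.248
M3 S242
G01 X16.520 Y176.966 F4818
G01 X19.237 Y159.140 F4818
G01 X22.371 Y139.769 F4818
G01 X25.921 Y118.854 F4818
G01 X29.887 Y96.395 F4818
G01 X34.270 Y72.391 F4818
G01 X39.070 Y46.842 F4818
G01 X44.286 Y19.749 F4818
M5
G00 X0.000 Y0.000

Since the viewBox matches the mm dimensions, user units are millimetres directly. The only transform is the Y-flip y_m = 216.004 − y_svg.

Shape 1 is a open polyline drawn with `<polyline>`. Its stroke #008000 means engrave at S242, F4818. After flipping Y the toolpath is (58.289,180.081) → (40.496,140.163) → (50.957,119.658) → (144.576,27.760) → (49.946,193.529) → (38.205,50.928).

Shape 2 is a quadratic bezier drawn with `<path>`. Its stroke #008000 means engrave at S242, F4818. After flipping Y the toolpath is (87.421,66.853) → (104.448,71.519) → (121.183,76.477) → (137.626,81.727) → (153.777,87.268) → (169.635,93.100) → (185.201,99.224) → (200.475,105.639) → (215.456,112.346).

Shape 3 is a quadratic bezier drawn with `<path>`. Its stroke #008000 means engrave at S242, F4818. After flipping Y the toolpath is (14.219,193.248) → (16.520,176.966) → (19.237,159.140) → (22.371,139.769) → (25.921,118.854) → (29.887,96.395) → (34.270,72.391) → (39.070,46.842) → (44.286,19.749).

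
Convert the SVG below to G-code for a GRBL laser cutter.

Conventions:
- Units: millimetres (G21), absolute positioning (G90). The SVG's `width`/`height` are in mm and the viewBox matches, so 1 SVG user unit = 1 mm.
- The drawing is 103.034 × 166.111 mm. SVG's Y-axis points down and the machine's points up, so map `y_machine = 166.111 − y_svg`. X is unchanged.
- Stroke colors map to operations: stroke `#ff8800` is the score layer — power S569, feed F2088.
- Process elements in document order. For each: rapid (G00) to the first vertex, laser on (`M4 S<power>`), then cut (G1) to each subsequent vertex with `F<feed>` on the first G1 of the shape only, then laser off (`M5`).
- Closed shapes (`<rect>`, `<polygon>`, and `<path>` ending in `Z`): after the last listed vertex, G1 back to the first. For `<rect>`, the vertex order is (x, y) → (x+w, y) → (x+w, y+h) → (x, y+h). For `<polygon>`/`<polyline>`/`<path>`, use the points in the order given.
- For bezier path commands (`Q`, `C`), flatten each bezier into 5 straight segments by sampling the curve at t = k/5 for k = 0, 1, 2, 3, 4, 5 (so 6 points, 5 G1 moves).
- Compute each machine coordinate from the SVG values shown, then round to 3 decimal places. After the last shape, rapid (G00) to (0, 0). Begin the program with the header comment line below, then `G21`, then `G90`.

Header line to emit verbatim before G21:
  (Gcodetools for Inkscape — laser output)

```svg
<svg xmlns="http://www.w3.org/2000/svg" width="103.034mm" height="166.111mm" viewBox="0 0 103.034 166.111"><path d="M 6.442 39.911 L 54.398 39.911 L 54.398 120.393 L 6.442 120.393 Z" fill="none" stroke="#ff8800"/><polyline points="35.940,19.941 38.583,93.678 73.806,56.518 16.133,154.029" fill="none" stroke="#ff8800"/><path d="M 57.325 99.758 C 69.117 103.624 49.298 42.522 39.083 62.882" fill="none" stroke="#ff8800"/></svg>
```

(Gcodetools for Inkscape — laser output)
G21
G90
G00 X6.442 Y126.200
M4 S569
G1 X54.398 Y126.200 F2088
G1 X54.398 Y45.718
G1 X6.442 Y45.718
G1 X6.442 Y126.200
M5
G00 X35.940 Y146.170
M4 S569
G1 X38.583 Y72.433 F2088
G1 X73.806 Y109.593
G1 X16.133 Y12.082
M5
G00 X57.325 Y66.353
M4 S569
G1 X60.937 Y70.658 F2088
G1 X58.940 Y83.527
G1 X53.313 Y97.931
G1 X46.035 Y106.841
G1 X39.083 Y103.229
M5
G00 X0.000 Y0.000

Since the viewBox matches the mm dimensions, user units are millimetres directly. The only transform is the Y-flip y_m = 166.111 − y_svg.

Shape 1 is a rectangle drawn with `<path>`. Its stroke #ff8800 means score at S569, F2088. After flipping Y the toolpath is (6.442,126.200) → (54.398,126.200) → (54.398,45.718) → (6.442,45.718) → (6.442,126.200), returning to the start.

Shape 2 is a open polyline drawn with `<polyline>`. Its stroke #ff8800 means score at S569, F2088. After flipping Y the toolpath is (35.940,146.170) → (38.583,72.433) → (73.806,109.593) → (16.133,12.082).

Shape 3 is a cubic bezier drawn with `<path>`. Its stroke #ff8800 means score at S569, F2088. After flipping Y the toolpath is (57.325,66.353) → (60.937,70.658) → (58.940,83.527) → (53.313,97.931) → (46.035,106.841) → (39.083,103.229).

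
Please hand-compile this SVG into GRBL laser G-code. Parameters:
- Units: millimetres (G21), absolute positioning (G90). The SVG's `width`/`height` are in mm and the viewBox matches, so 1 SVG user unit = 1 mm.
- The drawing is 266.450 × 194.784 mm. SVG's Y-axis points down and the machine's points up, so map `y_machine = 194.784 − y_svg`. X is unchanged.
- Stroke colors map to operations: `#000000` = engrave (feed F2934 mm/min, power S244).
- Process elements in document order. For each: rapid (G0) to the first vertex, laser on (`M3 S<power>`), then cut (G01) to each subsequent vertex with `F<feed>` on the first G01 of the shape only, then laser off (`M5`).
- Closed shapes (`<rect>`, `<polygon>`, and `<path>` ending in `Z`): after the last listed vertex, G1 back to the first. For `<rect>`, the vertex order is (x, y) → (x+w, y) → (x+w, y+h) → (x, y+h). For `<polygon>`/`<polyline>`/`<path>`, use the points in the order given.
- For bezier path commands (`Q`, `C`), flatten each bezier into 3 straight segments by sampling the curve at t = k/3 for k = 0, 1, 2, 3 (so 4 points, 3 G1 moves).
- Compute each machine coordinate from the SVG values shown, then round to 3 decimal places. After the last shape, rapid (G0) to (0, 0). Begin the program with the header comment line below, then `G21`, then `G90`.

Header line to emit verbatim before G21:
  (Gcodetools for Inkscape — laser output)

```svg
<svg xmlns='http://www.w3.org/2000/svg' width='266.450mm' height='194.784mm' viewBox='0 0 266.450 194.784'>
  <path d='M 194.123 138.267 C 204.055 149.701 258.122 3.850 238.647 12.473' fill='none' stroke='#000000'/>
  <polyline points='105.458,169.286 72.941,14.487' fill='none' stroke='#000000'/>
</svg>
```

1 u = 1 mm; y_m = 194.784 − y.

[1] `<path>` cubic bezier, #000000→engrave S244 F2934: (194.123,56.517) → (214.408,85.965) → (237.966,150.989) → (238.647,182.311)

[2] `<polyline>` line segment, #000000→engrave S244 F2934: (105.458,25.498) → (72.941,180.297)

(Gcodetools for Inkscape — laser output)
G21
G90
G0 X194.123 Y56.517
M3 S244
G01 X214.408 Y85.965 F2934
G01 X237.966 Y150.989
G01 X238.647 Y182.311
M5
G0 X105.458 Y25.498
M3 S244
G01 X72.941 Y180.297 F2934
M5
G0 X0.000 Y0.000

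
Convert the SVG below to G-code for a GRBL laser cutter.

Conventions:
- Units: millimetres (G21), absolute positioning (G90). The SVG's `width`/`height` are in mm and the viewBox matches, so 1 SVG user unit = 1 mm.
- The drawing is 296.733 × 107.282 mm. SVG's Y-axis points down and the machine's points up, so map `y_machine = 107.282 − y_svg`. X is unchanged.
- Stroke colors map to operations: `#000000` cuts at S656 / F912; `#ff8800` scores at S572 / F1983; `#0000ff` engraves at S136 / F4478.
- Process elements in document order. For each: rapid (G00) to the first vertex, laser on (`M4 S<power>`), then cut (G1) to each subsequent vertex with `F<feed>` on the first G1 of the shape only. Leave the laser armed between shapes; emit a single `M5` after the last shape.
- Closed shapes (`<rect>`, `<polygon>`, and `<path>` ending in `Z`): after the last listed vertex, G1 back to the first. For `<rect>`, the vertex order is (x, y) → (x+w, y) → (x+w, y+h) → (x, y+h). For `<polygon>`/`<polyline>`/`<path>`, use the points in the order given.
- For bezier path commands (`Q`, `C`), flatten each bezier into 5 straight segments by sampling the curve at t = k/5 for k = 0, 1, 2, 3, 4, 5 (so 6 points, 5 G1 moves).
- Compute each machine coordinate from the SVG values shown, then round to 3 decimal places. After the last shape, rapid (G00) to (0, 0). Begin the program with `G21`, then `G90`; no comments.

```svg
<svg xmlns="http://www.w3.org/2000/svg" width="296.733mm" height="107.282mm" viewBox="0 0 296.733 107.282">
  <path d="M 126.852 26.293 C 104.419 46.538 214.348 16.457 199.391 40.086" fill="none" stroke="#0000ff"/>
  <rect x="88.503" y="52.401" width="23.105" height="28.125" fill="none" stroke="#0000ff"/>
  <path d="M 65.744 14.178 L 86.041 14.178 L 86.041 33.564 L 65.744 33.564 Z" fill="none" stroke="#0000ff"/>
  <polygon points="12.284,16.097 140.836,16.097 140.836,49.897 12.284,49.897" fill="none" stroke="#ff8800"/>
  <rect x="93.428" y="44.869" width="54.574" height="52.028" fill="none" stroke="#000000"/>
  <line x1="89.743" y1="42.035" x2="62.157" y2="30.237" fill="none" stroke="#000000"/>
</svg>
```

1 u = 1 mm; y_m = 107.282 − y.

[1] `<path>` cubic bezier, #0000ff→engrave S136 F4478: (126.852,80.989) → (127.218,74.049) → (147.002,74.193) → (173.858,76.428) → (195.437,75.760) → (199.391,67.196)

[2] `<rect>` rectangle, #0000ff→engrave S136 F4478: (88.503,54.881) → (111.608,54.881) → (111.608,26.756) → (88.503,26.756) → (88.503,54.881) (closed)

[3] `<path>` rectangle, #0000ff→engrave S136 F4478: (65.744,93.104) → (86.041,93.104) → (86.041,73.718) → (65.744,73.718) → (65.744,93.104) (closed)

[4] `<polygon>` rectangle, #ff8800→score S572 F1983: (12.284,91.185) → (140.836,91.185) → (140.836,57.385) → (12.284,57.385) → (12.284,91.185) (closed)

[5] `<rect>` rectangle, #000000→cut S656 F912: (93.428,62.413) → (148.002,62.413) → (148.002,10.385) → (93.428,10.385) → (93.428,62.413) (closed)

[6] `<line>` line segment, #000000→cut S656 F912: (89.743,65.247) → (62.157,77.045)

G21
G90
G00 X126.852 Y80.989
M4 S136
G1 X127.218 Y74.049 F4478
G1 X147.002 Y74.193
G1 X173.858 Y76.428
G1 X195.437 Y75.760
G1 X199.391 Y67.196
G00 X88.503 Y54.881
M4 S136
G1 X111.608 Y54.881 F4478
G1 X111.608 Y26.756
G1 X88.503 Y26.756
G1 X88.503 Y54.881
G00 X65.744 Y93.104
M4 S136
G1 X86.041 Y93.104 F4478
G1 X86.041 Y73.718
G1 X65.744 Y73.718
G1 X65.744 Y93.104
G00 X12.284 Y91.185
M4 S572
G1 X140.836 Y91.185 F1983
G1 X140.836 Y57.385
G1 X12.284 Y57.385
G1 X12.284 Y91.185
G00 X93.428 Y62.413
M4 S656
G1 X148.002 Y62.413 F912
G1 X148.002 Y10.385
G1 X93.428 Y10.385
G1 X93.428 Y62.413
G00 X89.743 Y65.247
M4 S656
G1 X62.157 Y77.045 F912
M5
G00 X0.000 Y0.000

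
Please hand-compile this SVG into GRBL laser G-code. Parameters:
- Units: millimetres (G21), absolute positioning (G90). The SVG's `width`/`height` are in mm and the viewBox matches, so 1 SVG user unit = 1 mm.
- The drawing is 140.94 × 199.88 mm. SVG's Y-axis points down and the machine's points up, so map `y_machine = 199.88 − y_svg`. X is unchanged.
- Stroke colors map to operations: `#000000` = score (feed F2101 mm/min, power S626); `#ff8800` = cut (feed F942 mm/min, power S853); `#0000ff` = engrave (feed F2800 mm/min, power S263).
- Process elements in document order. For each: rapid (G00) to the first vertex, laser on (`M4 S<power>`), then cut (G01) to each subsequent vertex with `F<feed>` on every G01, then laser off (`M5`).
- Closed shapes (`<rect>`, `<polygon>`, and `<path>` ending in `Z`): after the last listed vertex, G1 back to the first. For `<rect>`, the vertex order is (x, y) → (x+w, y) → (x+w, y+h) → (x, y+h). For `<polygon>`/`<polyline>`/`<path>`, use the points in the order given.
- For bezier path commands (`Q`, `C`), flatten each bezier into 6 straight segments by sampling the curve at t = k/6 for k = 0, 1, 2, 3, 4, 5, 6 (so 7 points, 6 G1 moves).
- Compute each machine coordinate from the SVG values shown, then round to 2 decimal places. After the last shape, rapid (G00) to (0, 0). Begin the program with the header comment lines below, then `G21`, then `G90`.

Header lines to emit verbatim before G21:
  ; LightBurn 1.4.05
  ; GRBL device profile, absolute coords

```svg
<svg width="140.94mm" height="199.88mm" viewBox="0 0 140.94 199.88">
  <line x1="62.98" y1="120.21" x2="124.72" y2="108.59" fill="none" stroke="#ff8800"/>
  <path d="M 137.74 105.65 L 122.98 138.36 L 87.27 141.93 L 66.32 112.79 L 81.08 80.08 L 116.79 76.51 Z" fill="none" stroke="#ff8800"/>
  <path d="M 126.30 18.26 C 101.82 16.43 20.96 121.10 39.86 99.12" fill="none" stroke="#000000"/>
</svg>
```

1 u = 1 mm; y_m = 199.88 − y.

[1] `<line>` line segment, #ff8800→cut S853 F942: (62.98,79.67) → (124.72,91.29)

[2] `<path>` regular polygon, #ff8800→cut S853 F942: (137.74,94.23) → (122.98,61.52) → (87.27,57.95) → (66.32,87.09) → (81.08,119.80) → (116.79,123.37) → (137.74,94.23) (closed)

[3] `<path>` cubic bezier, #000000→score S626 F2101: (126.30,181.62) → (110.08,174.74) → (88.81,156.59) → (66.81,133.63) → (48.43,112.36) → (38.00,99.24) → (39.86,100.76)

; LightBurn 1.4.05
; GRBL device profile, absolute coords
G21
G90
G00 X62.98 Y79.67
M4 S853
G01 X124.72 Y91.29 F942
M5
G00 X137.74 Y94.23
M4 S853
G01 X122.98 Y61.52 F942
G01 X87.27 Y57.95 F942
G01 X66.32 Y87.09 F942
G01 X81.08 Y119.80 F942
G01 X116.79 Y123.37 F942
G01 X137.74 Y94.23 F942
M5
G00 X126.30 Y181.62
M4 S626
G01 X110.08 Y174.74 F2101
G01 X88.81 Y156.59 F2101
G01 X66.81 Y133.63 F2101
G01 X48.43 Y112.36 F2101
G01 X38.00 Y99.24 F2101
G01 X39.86 Y100.76 F2101
M5
G00 X0.00 Y0.00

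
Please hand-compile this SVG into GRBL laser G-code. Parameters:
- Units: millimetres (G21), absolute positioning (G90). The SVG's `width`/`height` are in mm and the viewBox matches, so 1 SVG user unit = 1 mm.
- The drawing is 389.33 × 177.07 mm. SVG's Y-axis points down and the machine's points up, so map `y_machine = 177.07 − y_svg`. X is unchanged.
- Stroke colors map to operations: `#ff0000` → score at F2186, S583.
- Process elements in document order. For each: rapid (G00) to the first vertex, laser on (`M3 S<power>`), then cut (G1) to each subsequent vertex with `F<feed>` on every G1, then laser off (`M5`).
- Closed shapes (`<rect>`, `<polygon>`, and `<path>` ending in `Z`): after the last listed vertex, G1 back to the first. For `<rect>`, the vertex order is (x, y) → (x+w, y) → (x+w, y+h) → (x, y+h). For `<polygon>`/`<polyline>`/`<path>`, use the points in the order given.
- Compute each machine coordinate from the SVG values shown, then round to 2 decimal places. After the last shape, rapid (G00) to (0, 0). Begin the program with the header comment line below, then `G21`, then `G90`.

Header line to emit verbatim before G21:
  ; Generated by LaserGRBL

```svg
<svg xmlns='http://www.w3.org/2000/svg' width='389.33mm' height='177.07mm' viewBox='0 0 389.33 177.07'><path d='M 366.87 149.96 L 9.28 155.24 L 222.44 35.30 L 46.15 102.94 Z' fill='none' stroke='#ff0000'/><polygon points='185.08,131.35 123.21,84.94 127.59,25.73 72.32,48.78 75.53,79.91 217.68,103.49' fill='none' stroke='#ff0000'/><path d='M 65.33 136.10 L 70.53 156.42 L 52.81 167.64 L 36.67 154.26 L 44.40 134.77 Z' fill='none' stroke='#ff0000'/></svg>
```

; Generated by LaserGRBL
G21
G90
G00 X366.87 Y27.11
M3 S583
G1 X9.28 Y21.83 F2186
G1 X222.44 Y141.77 F2186
G1 X46.15 Y74.13 F2186
G1 X366.87 Y27.11 F2186
M5
G00 X185.08 Y45.72
M3 S583
G1 X123.21 Y92.13 F2186
G1 X127.59 Y151.34 F2186
G1 X72.32 Y128.29 F2186
G1 X75.53 Y97.16 F2186
G1 X217.68 Y73.58 F2186
G1 X185.08 Y45.72 F2186
M5
G00 X65.33 Y40.97
M3 S583
G1 X70.53 Y20.65 F2186
G1 X52.81 Y9.43 F2186
G1 X36.67 Y22.81 F2186
G1 X44.40 Y42.30 F2186
G1 X65.33 Y40.97 F2186
M5
G00 X0.00 Y0.00

viewBox `0 0 389.33 177.07` with mm width/height → 1 unit = 1 mm. Flip: y_m = 177.07 − y_svg.

**Shape 1** — `<path>` closed polygon, stroke `#ff0000` → score (S583, F2186). Machine vertices: (366.87,27.11) → (9.28,21.83) → (222.44,141.77) → (46.15,74.13) → (366.87,27.11). Closed: final G1 returns to the first vertex.

**Shape 2** — `<polygon>` closed polygon, stroke `#ff0000` → score (S583, F2186). Machine vertices: (185.08,45.72) → (123.21,92.13) → (127.59,151.34) → (72.32,128.29) → (75.53,97.16) → (217.68,73.58) → (185.08,45.72). Closed: final G1 returns to the first vertex.

**Shape 3** — `<path>` regular polygon, stroke `#ff0000` → score (S583, F2186). Machine vertices: (65.33,40.97) → (70.53,20.65) → (52.81,9.43) → (36.67,22.81) → (44.40,42.30) → (65.33,40.97). Closed: final G1 returns to the first vertex.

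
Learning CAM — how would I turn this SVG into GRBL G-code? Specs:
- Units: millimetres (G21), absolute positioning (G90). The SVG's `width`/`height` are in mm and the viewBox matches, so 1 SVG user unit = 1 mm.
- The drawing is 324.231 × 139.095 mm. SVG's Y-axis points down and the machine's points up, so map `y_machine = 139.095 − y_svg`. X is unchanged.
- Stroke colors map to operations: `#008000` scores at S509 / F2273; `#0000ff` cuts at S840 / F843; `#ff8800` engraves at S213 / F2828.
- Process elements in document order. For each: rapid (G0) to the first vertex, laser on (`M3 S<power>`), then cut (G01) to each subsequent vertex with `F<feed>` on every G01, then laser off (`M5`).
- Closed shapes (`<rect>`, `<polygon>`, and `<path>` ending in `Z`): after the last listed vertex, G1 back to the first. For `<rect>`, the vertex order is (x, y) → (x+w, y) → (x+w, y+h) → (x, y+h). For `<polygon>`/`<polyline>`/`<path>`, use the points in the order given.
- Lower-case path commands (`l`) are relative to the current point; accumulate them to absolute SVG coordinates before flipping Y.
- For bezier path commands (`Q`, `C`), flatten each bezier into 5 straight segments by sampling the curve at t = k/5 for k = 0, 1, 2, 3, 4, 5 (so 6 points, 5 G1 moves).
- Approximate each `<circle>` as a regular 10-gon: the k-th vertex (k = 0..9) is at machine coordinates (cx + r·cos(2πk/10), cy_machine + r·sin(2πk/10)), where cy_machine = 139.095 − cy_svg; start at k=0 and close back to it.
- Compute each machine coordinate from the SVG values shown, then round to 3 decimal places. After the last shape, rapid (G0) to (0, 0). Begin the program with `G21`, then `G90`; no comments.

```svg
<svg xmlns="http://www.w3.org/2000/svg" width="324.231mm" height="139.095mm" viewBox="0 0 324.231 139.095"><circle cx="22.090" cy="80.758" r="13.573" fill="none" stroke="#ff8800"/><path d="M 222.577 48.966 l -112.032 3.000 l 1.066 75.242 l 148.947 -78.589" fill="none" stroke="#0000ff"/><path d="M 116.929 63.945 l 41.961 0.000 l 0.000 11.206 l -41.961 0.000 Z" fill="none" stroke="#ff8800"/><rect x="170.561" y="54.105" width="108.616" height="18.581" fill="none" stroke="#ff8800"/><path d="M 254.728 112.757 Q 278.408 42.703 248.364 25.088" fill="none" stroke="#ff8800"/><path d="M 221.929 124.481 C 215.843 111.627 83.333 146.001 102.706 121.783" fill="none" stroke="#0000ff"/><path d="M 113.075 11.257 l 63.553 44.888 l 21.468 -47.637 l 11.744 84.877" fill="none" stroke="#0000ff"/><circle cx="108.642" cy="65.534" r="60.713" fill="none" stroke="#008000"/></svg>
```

G21
G90
G0 X35.663 Y58.337
M3 S213
G01 X33.071 Y66.315 F2828
G01 X26.284 Y71.246 F2828
G01 X17.896 Y71.246 F2828
G01 X11.109 Y66.315 F2828
G01 X8.517 Y58.337 F2828
G01 X11.109 Y50.359 F2828
G01 X17.896 Y45.428 F2828
G01 X26.284 Y45.428 F2828
G01 X33.071 Y50.359 F2828
G01 X35.663 Y58.337 F2828
M5
G0 X222.577 Y90.129
M3 S840
G01 X110.545 Y87.129 F843
G01 X111.611 Y11.887 F843
G01 X260.558 Y90.476 F843
M5
G0 X116.929 Y75.150
M3 S213
G01 X158.890 Y75.150 F2828
G01 X158.890 Y63.944 F2828
G01 X116.929 Y63.944 F2828
G01 X116.929 Y75.150 F2828
M5
G0 X170.561 Y84.990
M3 S213
G01 X279.177 Y84.990 F2828
G01 X279.177 Y66.409 F2828
G01 X170.561 Y66.409 F2828
G01 X170.561 Y84.990 F2828
M5
G0 X254.728 Y26.338
M3 S213
G01 X262.051 Y52.262 F2828
G01 X265.076 Y73.991 F2828
G01 X263.803 Y91.525 F2828
G01 X258.233 Y104.863 F2828
G01 X248.364 Y114.007 F2828
M5
G0 X221.929 Y14.614
M3 S840
G01 X205.333 Y17.506 F843
G01 X171.754 Y14.142 F843
G01 X134.551 Y9.602 F843
G01 X107.082 Y8.966 F843
G01 X102.706 Y17.312 F843
M5
G0 X113.075 Y127.838
M3 S840
G01 X176.628 Y82.950 F843
G01 X198.096 Y130.587 F843
G01 X209.840 Y45.710 F843
M5
G0 X169.355 Y73.561
M3 S509
G01 X157.760 Y109.247 F2273
G01 X127.403 Y131.302 F2273
G01 X89.881 Y131.302 F2273
G01 X59.524 Y109.247 F2273
G01 X47.929 Y73.561 F2273
G01 X59.524 Y37.875 F2273
G01 X89.881 Y15.820 F2273
G01 X127.403 Y15.820 F2273
G01 X157.760 Y37.875 F2273
G01 X169.355 Y73.561 F2273
M5
G0 X0.000 Y0.000

viewBox `0 0 324.231 139.095` with mm width/height → 1 unit = 1 mm. Flip: y_m = 139.095 − y_svg.

**Shape 1** — `<circle>` circle, stroke `#ff8800` → engrave (S213, F2828). Machine vertices: (35.663,58.337) → (33.071,66.315) → (26.284,71.246) → (17.896,71.246) → (11.109,66.315) → (8.517,58.337) → (11.109,50.359) → (17.896,45.428) → (26.284,45.428) → (33.071,50.359) → (35.663,58.337). Closed: final G1 returns to the first vertex.

**Shape 2** — `<path>` open polyline, stroke `#0000ff` → cut (S840, F843). Machine vertices: (222.577,90.129) → (110.545,87.129) → (111.611,11.887) → (260.558,90.476). Open path.

**Shape 3** — `<path>` rectangle, stroke `#ff8800` → engrave (S213, F2828). Machine vertices: (116.929,75.150) → (158.890,75.150) → (158.890,63.944) → (116.929,63.944) → (116.929,75.150). Closed: final G1 returns to the first vertex.

**Shape 4** — `<rect>` rectangle, stroke `#ff8800` → engrave (S213, F2828). Machine vertices: (170.561,84.990) → (279.177,84.990) → (279.177,66.409) → (170.561,66.409) → (170.561,84.990). Closed: final G1 returns to the first vertex.

**Shape 5** — `<path>` quadratic bezier, stroke `#ff8800` → engrave (S213, F2828). Control points (SVG): P0=(254.728,112.757), P1=(278.408,42.703), P2=(248.364,25.088); sampled at t=k/5. Machine vertices: (254.728,26.338) → (262.051,52.262) → (265.076,73.991) → (263.803,91.525) → (258.233,104.863) → (248.364,114.007). Open path.

**Shape 6** — `<path>` cubic bezier, stroke `#0000ff` → cut (S840, F843). Control points (SVG): P0=(221.929,124.481), P1=(215.843,111.627), P2=(83.333,146.001), P3=(102.706,121.783); sampled at t=k/5. Machine vertices: (221.929,14.614) → (205.333,17.506) → (171.754,14.142) → (134.551,9.602) → (107.082,8.966) → (102.706,17.312). Open path.

**Shape 7** — `<path>` open polyline, stroke `#0000ff` → cut (S840, F843). Machine vertices: (113.075,127.838) → (176.628,82.950) → (198.096,130.587) → (209.840,45.710). Open path.

**Shape 8** — `<circle>` circle, stroke `#008000` → score (S509, F2273). Machine vertices: (169.355,73.561) → (157.760,109.247) → (127.403,131.302) → (89.881,131.302) → (59.524,109.247) → (47.929,73.561) → (59.524,37.875) → (89.881,15.820) → (127.403,15.820) → (157.760,37.875) → (169.355,73.561). Closed: final G1 returns to the first vertex.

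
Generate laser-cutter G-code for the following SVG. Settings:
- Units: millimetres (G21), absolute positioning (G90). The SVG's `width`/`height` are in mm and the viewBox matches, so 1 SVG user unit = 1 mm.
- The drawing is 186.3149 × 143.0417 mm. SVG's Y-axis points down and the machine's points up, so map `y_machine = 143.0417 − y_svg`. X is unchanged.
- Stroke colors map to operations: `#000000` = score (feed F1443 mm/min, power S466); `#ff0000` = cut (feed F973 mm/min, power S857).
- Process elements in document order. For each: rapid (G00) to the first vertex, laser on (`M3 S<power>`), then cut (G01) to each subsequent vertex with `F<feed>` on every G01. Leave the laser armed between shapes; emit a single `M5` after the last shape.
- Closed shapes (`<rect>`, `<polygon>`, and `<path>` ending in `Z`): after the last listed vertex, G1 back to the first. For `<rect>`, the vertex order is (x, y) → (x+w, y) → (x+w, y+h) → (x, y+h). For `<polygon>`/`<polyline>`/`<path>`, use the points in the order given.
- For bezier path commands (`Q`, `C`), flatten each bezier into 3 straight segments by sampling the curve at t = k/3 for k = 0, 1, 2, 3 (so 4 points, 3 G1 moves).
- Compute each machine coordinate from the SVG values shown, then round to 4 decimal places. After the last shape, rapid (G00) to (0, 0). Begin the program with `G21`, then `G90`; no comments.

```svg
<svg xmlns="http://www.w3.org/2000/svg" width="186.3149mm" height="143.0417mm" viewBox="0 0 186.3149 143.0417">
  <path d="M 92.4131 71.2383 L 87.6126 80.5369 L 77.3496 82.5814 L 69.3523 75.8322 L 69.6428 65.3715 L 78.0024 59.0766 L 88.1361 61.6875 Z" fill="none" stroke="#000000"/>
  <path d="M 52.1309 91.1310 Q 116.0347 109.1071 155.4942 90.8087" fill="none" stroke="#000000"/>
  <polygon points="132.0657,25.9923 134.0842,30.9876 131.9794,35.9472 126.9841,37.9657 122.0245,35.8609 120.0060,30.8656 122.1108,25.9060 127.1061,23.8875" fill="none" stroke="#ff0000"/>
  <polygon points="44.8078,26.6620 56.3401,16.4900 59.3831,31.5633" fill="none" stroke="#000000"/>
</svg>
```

viewBox `0 0 186.3149 143.0417` with mm width/height → 1 unit = 1 mm. Flip: y_m = 143.0417 − y_svg.

**Shape 1** — `<path>` regular polygon, stroke `#000000` → score (S466, F1443). Machine vertices: (92.4131,71.8034) → (87.6126,62.5048) → (77.3496,60.4603) → (69.3523,67.2095) → (69.6428,77.6702) → (78.0024,83.9651) → (88.1361,81.3542) → (92.4131,71.8034). Closed: final G1 returns to the first vertex.

**Shape 2** — `<path>` quadratic bezier, stroke `#000000` → score (S466, F1443). Control points (SVG): P0=(52.1309,91.1310), P1=(116.0347,109.1071), P2=(155.4942,90.8087); sampled at t=k/3. Machine vertices: (52.1309,51.9107) → (92.0174,43.9571) → (126.4718,44.0646) → (155.4942,52.2330). Open path.

**Shape 3** — `<polygon>` regular polygon, stroke `#ff0000` → cut (S857, F973). Machine vertices: (132.0657,117.0494) → (134.0842,112.0541) → (131.9794,107.0945) → (126.9841,105.0760) → (122.0245,107.1808) → (120.0060,112.1761) → (122.1108,117.1357) → (127.1061,119.1542) → (132.0657,117.0494). Closed: final G1 returns to the first vertex.

**Shape 4** — `<polygon>` regular polygon, stroke `#000000` → score (S466, F1443). Machine vertices: (44.8078,116.3797) → (56.3401,126.5517) → (59.3831,111.4784) → (44.8078,116.3797). Closed: final G1 returns to the first vertex.

G21
G90
G00 X92.4131 Y71.8034
M3 S466
G01 X87.6126 Y62.5048 F1443
G01 X77.3496 Y60.4603 F1443
G01 X69.3523 Y67.2095 F1443
G01 X69.6428 Y77.6702 F1443
G01 X78.0024 Y83.9651 F1443
G01 X88.1361 Y81.3542 F1443
G01 X92.4131 Y71.8034 F1443
G00 X52.1309 Y51.9107
M3 S466
G01 X92.0174 Y43.9571 F1443
G01 X126.4718 Y44.0646 F1443
G01 X155.4942 Y52.2330 F1443
G00 X132.0657 Y117.0494
M3 S857
G01 X134.0842 Y112.0541 F973
G01 X131.9794 Y107.0945 F973
G01 X126.9841 Y105.0760 F973
G01 X122.0245 Y107.1808 F973
G01 X120.0060 Y112.1761 F973
G01 X122.1108 Y117.1357 F973
G01 X127.1061 Y119.1542 F973
G01 X132.0657 Y117.0494 F973
G00 X44.8078 Y116.3797
M3 S466
G01 X56.3401 Y126.5517 F1443
G01 X59.3831 Y111.4784 F1443
G01 X44.8078 Y116.3797 F1443
M5
G00 X0.0000 Y0.0000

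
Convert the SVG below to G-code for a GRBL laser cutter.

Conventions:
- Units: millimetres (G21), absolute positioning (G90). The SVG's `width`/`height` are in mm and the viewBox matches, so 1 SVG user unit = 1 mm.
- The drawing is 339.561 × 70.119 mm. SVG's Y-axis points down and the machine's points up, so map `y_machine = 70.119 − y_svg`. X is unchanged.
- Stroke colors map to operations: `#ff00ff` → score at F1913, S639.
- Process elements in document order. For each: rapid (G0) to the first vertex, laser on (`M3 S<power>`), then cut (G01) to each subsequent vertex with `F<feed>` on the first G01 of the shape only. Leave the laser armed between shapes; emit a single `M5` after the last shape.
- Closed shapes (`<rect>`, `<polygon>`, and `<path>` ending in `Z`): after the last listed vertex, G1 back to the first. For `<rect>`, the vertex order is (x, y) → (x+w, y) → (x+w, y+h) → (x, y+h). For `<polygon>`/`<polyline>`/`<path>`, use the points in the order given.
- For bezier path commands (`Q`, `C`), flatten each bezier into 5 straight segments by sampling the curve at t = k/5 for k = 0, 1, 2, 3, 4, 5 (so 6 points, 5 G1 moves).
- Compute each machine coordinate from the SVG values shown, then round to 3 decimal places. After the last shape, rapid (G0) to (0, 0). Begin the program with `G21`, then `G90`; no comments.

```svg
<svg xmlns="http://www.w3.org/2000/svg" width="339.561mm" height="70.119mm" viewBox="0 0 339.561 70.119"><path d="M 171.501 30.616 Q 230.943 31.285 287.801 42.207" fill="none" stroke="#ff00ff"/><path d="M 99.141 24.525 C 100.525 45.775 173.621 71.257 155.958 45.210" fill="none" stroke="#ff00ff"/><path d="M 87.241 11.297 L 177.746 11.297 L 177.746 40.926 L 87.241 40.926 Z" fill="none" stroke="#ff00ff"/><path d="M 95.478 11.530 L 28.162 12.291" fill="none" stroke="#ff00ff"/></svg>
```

viewBox `0 0 339.561 70.119` with mm width/height → 1 unit = 1 mm. Flip: y_m = 70.119 − y_svg.

**Shape 1** — `<path>` quadratic bezier, stroke `#ff00ff` → score (S639, F1913). Control points (SVG): P0=(171.501,30.616), P1=(230.943,31.285), P2=(287.801,42.207); sampled at t=k/5. Machine vertices: (171.501,39.503) → (195.174,38.825) → (218.641,37.327) → (241.901,35.009) → (264.954,31.871) → (287.801,27.912). Open path.

**Shape 2** — `<path>` cubic bezier, stroke `#ff00ff` → score (S639, F1913). Control points (SVG): P0=(99.141,24.525), P1=(100.525,45.775), P2=(173.621,71.257), P3=(155.958,45.210); sampled at t=k/5. Machine vertices: (99.141,45.594) → (107.277,32.782) → (124.825,21.631) → (143.987,14.818) → (156.964,15.018) → (155.958,24.909). Open path.

**Shape 3** — `<path>` rectangle, stroke `#ff00ff` → score (S639, F1913). Machine vertices: (87.241,58.822) → (177.746,58.822) → (177.746,29.193) → (87.241,29.193) → (87.241,58.822). Closed: final G1 returns to the first vertex.

**Shape 4** — `<path>` line segment, stroke `#ff00ff` → score (S639, F1913). Machine vertices: (95.478,58.589) → (28.162,57.828). Open path.

G21
G90
G0 X171.501 Y39.503
M3 S639
G01 X195.174 Y38.825 F1913
G01 X218.641 Y37.327
G01 X241.901 Y35.009
G01 X264.954 Y31.871
G01 X287.801 Y27.912
G0 X99.141 Y45.594
M3 S639
G01 X107.277 Y32.782 F1913
G01 X124.825 Y21.631
G01 X143.987 Y14.818
G01 X156.964 Y15.018
G01 X155.958 Y24.909
G0 X87.241 Y58.822
M3 S639
G01 X177.746 Y58.822 F1913
G01 X177.746 Y29.193
G01 X87.241 Y29.193
G01 X87.241 Y58.822
G0 X95.478 Y58.589
M3 S639
G01 X28.162 Y57.828 F1913
M5
G0 X0.000 Y0.000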